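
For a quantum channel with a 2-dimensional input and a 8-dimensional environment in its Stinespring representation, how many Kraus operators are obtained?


Tracing out the environment in an orthonormal basis {|i>_E} gives Kraus operators K_i = <i|_E U |0>_E.
Number of Kraus operators = dim(H_env) = d_env
= 8

8


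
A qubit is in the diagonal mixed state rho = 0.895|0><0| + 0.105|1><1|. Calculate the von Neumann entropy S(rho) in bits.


S = -p*log2(p) - (1-p)*log2(1-p)
p = 0.8950, 1-p = 0.1050
= -0.8950 * log2(0.8950) - 0.1050 * log2(0.1050)
= -(-0.1432) - (-0.3414)
= 0.4846

0.4846


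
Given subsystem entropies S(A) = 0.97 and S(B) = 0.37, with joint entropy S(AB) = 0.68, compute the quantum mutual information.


I(A:B) = S(A) + S(B) - S(AB)
= 0.97 + 0.37 - 0.68
= 0.6600

0.6600


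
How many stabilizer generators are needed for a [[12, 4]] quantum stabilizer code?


For an [[n,k]] stabilizer code:
Number of stabilizer generators = n - k
= 12 - 4
= 8

8


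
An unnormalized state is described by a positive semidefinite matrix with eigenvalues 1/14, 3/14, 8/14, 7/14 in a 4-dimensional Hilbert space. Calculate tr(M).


tr(M) = sum of eigenvalues
= 1/14 + 3/14 + 8/14 + 7/14
= 19/14
= 1.3571

1.3571


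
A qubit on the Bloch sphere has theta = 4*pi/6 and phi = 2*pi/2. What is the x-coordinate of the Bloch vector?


theta = 2.0944, phi = 3.1416
r_x = sin(theta)*cos(phi) = 0.8660 * -1.0000
r_x = -0.8660

-0.8660


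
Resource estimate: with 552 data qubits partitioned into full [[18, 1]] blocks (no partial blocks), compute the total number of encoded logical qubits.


Each code block uses 18 physical qubits for 1 logical qubit(s).
Number of complete blocks = floor(552 / 18) = 30
Logical qubits = 30 * 1
= 30

30


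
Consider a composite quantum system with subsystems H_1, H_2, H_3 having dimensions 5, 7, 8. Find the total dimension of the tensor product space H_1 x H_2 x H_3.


dim(H_1 x H_2 x H_3) = 5 * 7 * 8
= 35 * 8
= 280

280


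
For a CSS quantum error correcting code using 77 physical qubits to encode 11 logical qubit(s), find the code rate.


Code rate R = k/n
= 11/77
= 0.1429

0.1429


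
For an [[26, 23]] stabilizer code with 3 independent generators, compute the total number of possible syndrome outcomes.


Each stabilizer generator gives a binary (+1 or -1) measurement outcome.
With 3 independent generators:
Total syndromes = 2^3
= 8

8


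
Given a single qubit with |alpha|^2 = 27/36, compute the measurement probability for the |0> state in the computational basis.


|alpha|^2 = 27/36 = 0.7500
|beta|^2 = 1 - 27/36 = 9/36 = 0.2500
P(|0>) = |alpha|^2 = 0.7500

0.7500


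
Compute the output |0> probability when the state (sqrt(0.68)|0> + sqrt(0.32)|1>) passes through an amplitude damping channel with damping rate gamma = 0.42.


For amplitude damping with parameter gamma on state sqrt(a)|0> + sqrt(b)|1>:
alpha^2 = 0.68, beta^2 = 0.32
P(|0>) = alpha^2 + gamma * beta^2
= 0.68 + 0.42 * 0.32
= 0.68 + 0.1344
= 0.8144

0.8144


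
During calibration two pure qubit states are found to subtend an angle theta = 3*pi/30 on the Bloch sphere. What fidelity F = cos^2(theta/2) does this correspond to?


For states separated by angle theta on Bloch sphere:
F = cos^2(theta/2)
theta = 3*pi/30 = 0.3142
theta/2 = 0.1571
cos(theta/2) = 0.9877
F = 0.9755

0.9755


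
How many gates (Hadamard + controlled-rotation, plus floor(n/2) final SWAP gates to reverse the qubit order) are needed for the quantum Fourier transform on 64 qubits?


Hadamard gates: 64
Controlled rotations: n*(n-1)/2 = 64*63/2 = 2016
SWAP gates: floor(n/2) = floor(64/2) = 32
Total = 64 + 2016 + 32
= 2112

2112


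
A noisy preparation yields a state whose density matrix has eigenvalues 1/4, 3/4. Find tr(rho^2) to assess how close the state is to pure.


tr(rho^2) = sum of eigenvalues squared
= (1/4)^2 + (3/4)^2
= (1 + 9) / 16
= 10/16
= 0.6250

0.6250


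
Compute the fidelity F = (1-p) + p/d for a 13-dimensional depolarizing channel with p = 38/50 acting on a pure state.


F = (1-p) + p/d
= (1 - 0.7600) + 0.7600/13
= 0.2400 + 0.0585
= 0.2985

0.2985


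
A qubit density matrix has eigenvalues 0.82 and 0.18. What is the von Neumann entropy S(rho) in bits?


S = -p*log2(p) - (1-p)*log2(1-p)
p = 0.8200, 1-p = 0.1800
= -0.8200 * log2(0.8200) - 0.1800 * log2(0.1800)
= -(-0.2348) - (-0.4453)
= 0.6801

0.6801


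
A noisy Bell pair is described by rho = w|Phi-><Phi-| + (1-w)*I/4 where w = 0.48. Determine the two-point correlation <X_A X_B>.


|Phi-> = (|00> - |11>)/sqrt(2)
For the pure Bell state, <X_A X_B> = -1 (Bell-state Pauli correlator).
The maximally-mixed part I/4 has tr(I/4 * P tensor P) = 0 for any traceless Pauli P.
So <X_A X_B>_rho = w * (-1) + (1 - w) * 0
= 0.48 * (-1)
= -0.4800

-0.4800


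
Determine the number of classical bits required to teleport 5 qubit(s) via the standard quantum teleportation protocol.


Quantum teleportation requires 2 classical bits per qubit teleported.
5 qubit(s) -> 2 * 5 = 10 classical bits

10


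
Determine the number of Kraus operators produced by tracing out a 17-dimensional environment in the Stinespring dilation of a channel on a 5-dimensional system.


Tracing out the environment in an orthonormal basis {|i>_E} gives Kraus operators K_i = <i|_E U |0>_E.
Number of Kraus operators = dim(H_env) = d_env
= 17

17


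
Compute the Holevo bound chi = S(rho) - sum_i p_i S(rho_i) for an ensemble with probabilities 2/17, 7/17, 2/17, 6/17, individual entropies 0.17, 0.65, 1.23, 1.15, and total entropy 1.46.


chi = S(rho) - sum_i p_i * S(rho_i)
Weighted entropy = 2/17 * 0.17 + 7/17 * 0.65 + 2/17 * 1.23 + 6/17 * 1.15
= 0.8382
chi = 1.46 - 0.8382
= 0.6218

0.6218


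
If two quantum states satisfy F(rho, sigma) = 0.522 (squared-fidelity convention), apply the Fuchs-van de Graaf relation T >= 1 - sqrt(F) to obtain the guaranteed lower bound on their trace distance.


Fuchs-van de Graaf (squared-fidelity convention): 1 - sqrt(F) <= T <= sqrt(1 - F).
Lower bound: T >= 1 - sqrt(F)
sqrt(F) = sqrt(0.522) = 0.7225
T >= 1 - 0.7225
T >= 0.2775

0.2775


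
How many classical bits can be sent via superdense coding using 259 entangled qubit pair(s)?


Superdense coding allows 2 classical bits per shared entangled pair.
259 pair(s) -> 2 * 259 = 518 classical bits

518


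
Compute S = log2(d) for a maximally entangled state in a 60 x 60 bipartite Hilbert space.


For a maximally entangled state in d x d:
S = log2(d) = log2(60)
= 5.9069

5.9069


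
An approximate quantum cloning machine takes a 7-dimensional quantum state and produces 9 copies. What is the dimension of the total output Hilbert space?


Output space = H^(tensor 9) where dim(H) = 7
dim = 7^9
= 49 (after 2 factors)
= 343 (after 3 factors)
= 2401 (after 4 factors)
= 16807 (after 5 factors)
= 117649 (after 6 factors)
= 823543 (after 7 factors)
= 5764801 (after 8 factors)
= 40353607 (after 9 factors)
= 40353607

40353607


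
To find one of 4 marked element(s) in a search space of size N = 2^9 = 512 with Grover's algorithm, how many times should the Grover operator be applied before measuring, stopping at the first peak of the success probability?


After j Grover iterations the success probability is P(j) = sin^2((2j+1)*theta), where sin(theta) = sqrt(k/N).
N = 2^9 = 512, k = 4
sin(theta) = sqrt(k/N) = 0.08838834765
theta = arcsin(sqrt(k/N)) = 0.08850384314 rad
P(j) reaches its first maximum when (2j+1)*theta is as close as possible to pi/2, i.e. j = round(pi/(4*theta) - 1/2).
pi/(4*theta) - 1/2 = 8.3742
(For comparison, the common estimate pi/4 * sqrt(N/k) = 8.8858; the exact maximiser is used here.)
Optimal iterations = 8

8


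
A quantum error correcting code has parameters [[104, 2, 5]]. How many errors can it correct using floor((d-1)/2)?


Code parameters: [[104, 2, 5]], distance d = 5.
Number of correctable errors = floor((d-1)/2)
= floor((5 - 1)/2)
= floor(4/2)
= 2

2


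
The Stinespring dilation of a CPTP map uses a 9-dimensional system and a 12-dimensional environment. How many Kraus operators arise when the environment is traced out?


Tracing out the environment in an orthonormal basis {|i>_E} gives Kraus operators K_i = <i|_E U |0>_E.
Number of Kraus operators = dim(H_env) = d_env
= 12

12


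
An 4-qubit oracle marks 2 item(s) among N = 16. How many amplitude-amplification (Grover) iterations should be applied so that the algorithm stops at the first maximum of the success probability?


After j Grover iterations the success probability is P(j) = sin^2((2j+1)*theta), where sin(theta) = sqrt(k/N).
N = 2^4 = 16, k = 2
sin(theta) = sqrt(k/N) = 0.3535533906
theta = arcsin(sqrt(k/N)) = 0.3613671239 rad
P(j) reaches its first maximum when (2j+1)*theta is as close as possible to pi/2, i.e. j = round(pi/(4*theta) - 1/2).
pi/(4*theta) - 1/2 = 1.6734
(For comparison, the common estimate pi/4 * sqrt(N/k) = 2.2214; the exact maximiser is used here.)
Optimal iterations = 2

2


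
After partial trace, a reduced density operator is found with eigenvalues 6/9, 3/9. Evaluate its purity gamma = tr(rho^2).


tr(rho^2) = sum of eigenvalues squared
= (6/9)^2 + (3/9)^2
= (36 + 9) / 81
= 45/81
= 0.5556

0.5556


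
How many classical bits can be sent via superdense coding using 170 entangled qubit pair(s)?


Superdense coding allows 2 classical bits per shared entangled pair.
170 pair(s) -> 2 * 170 = 340 classical bits

340


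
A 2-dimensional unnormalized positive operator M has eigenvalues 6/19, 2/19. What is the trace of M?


tr(M) = sum of eigenvalues
= 6/19 + 2/19
= 8/19
= 0.4211

0.4211


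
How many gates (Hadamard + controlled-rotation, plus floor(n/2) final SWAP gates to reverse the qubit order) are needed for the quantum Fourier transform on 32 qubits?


Hadamard gates: 32
Controlled rotations: n*(n-1)/2 = 32*31/2 = 496
SWAP gates: floor(n/2) = floor(32/2) = 16
Total = 32 + 496 + 16
= 544

544


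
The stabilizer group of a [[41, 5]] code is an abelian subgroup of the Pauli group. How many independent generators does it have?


For an [[n,k]] stabilizer code:
Number of stabilizer generators = n - k
= 41 - 5
= 36

36


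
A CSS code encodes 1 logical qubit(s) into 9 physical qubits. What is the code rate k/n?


Code rate R = k/n
= 1/9
= 0.1111

0.1111


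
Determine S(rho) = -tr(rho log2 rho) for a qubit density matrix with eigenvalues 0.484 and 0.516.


S = -p*log2(p) - (1-p)*log2(1-p)
p = 0.4840, 1-p = 0.5160
= -0.4840 * log2(0.4840) - 0.5160 * log2(0.5160)
= -(-0.5067) - (-0.4926)
= 0.9993

0.9993


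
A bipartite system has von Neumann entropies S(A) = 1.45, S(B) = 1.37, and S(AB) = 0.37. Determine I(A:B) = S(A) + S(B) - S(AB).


I(A:B) = S(A) + S(B) - S(AB)
= 1.45 + 1.37 - 0.37
= 2.4500

2.4500


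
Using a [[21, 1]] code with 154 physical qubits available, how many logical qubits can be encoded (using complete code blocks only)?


Each code block uses 21 physical qubits for 1 logical qubit(s).
Number of complete blocks = floor(154 / 21) = 7
Logical qubits = 7 * 1
= 7

7


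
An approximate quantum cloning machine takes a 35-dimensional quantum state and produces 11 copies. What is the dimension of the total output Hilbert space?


Output space = H^(tensor 11) where dim(H) = 35
dim = 35^11
= 1225 (after 2 factors)
= 42875 (after 3 factors)
= 1500625 (after 4 factors)
= 52521875 (after 5 factors)
= 1838265625 (after 6 factors)
= 64339296875 (after 7 factors)
= 2251875390625 (after 8 factors)
= 78815638671875 (after 9 factors)
= 2758547353515625 (after 10 factors)
= 96549157373046875 (after 11 factors)
= 96549157373046875

96549157373046875


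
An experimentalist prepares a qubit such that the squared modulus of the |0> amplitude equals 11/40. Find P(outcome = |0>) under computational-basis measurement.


|alpha|^2 = 11/40 = 0.2750
|beta|^2 = 1 - 11/40 = 29/40 = 0.7250
P(|0>) = |alpha|^2 = 0.2750

0.2750


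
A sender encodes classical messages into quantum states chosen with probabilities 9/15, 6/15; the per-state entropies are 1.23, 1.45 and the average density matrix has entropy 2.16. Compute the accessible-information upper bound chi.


chi = S(rho) - sum_i p_i * S(rho_i)
Weighted entropy = 9/15 * 1.23 + 6/15 * 1.45
= 1.3180
chi = 2.16 - 1.3180
= 0.8420

0.8420


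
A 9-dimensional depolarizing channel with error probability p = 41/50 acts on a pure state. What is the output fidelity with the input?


F = (1-p) + p/d
= (1 - 0.8200) + 0.8200/9
= 0.1800 + 0.0911
= 0.2711

0.2711


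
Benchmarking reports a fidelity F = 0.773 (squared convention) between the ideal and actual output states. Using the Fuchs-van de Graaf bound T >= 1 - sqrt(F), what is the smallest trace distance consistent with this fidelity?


Fuchs-van de Graaf (squared-fidelity convention): 1 - sqrt(F) <= T <= sqrt(1 - F).
Lower bound: T >= 1 - sqrt(F)
sqrt(F) = sqrt(0.773) = 0.8792
T >= 1 - 0.8792
T >= 0.1208

0.1208


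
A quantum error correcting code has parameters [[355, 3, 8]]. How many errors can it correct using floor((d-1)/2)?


Code parameters: [[355, 3, 8]], distance d = 8.
Number of correctable errors = floor((d-1)/2)
= floor((8 - 1)/2)
= floor(7/2)
= 3

3


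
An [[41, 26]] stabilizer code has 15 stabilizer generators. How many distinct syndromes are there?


Each stabilizer generator gives a binary (+1 or -1) measurement outcome.
With 15 independent generators:
Total syndromes = 2^15
= 32768

32768


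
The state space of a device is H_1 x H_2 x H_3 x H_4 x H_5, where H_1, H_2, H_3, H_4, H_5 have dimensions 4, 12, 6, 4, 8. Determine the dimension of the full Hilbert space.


dim(H_1 x H_2 x H_3 x H_4 x H_5) = 4 * 12 * 6 * 4 * 8
= 48 * 6 * 4 * 8
= 288 * 4 * 8
= 1152 * 8
= 9216

9216


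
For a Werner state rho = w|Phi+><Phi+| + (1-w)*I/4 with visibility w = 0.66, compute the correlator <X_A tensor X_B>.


|Phi+> = (|00> + |11>)/sqrt(2)
For the pure Bell state, <X_A X_B> = +1 (Bell-state Pauli correlator).
The maximally-mixed part I/4 has tr(I/4 * P tensor P) = 0 for any traceless Pauli P.
So <X_A X_B>_rho = w * (+1) + (1 - w) * 0
= 0.66 * (+1)
= 0.6600

0.6600


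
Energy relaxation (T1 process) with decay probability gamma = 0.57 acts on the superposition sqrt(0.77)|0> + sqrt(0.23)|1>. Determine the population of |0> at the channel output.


For amplitude damping with parameter gamma on state sqrt(a)|0> + sqrt(b)|1>:
alpha^2 = 0.77, beta^2 = 0.23
P(|0>) = alpha^2 + gamma * beta^2
= 0.77 + 0.57 * 0.23
= 0.77 + 0.1311
= 0.9011

0.9011


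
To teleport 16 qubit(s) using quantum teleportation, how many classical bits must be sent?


Quantum teleportation requires 2 classical bits per qubit teleported.
16 qubit(s) -> 2 * 16 = 32 classical bits

32


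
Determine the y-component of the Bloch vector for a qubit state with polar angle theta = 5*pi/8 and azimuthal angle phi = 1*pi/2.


theta = 1.9635, phi = 1.5708
r_y = sin(theta)*sin(phi) = 0.9239 * 1.0000
r_y = 0.9239

0.9239


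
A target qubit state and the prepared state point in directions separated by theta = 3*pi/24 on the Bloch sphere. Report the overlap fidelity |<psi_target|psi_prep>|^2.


For states separated by angle theta on Bloch sphere:
F = cos^2(theta/2)
theta = 3*pi/24 = 0.3927
theta/2 = 0.1963
cos(theta/2) = 0.9808
F = 0.9619

0.9619


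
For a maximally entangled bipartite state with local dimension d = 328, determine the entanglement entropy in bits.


For a maximally entangled state in d x d:
S = log2(d) = log2(328)
= 8.3576

8.3576


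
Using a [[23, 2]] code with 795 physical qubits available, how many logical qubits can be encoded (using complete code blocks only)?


Each code block uses 23 physical qubits for 2 logical qubit(s).
Number of complete blocks = floor(795 / 23) = 34
Logical qubits = 34 * 2
= 68

68


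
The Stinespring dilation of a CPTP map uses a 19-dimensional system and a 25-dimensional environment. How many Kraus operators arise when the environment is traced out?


Tracing out the environment in an orthonormal basis {|i>_E} gives Kraus operators K_i = <i|_E U |0>_E.
Number of Kraus operators = dim(H_env) = d_env
= 25

25


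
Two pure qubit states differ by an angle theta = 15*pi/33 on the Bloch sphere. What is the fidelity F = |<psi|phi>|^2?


For states separated by angle theta on Bloch sphere:
F = cos^2(theta/2)
theta = 15*pi/33 = 1.4280
theta/2 = 0.7140
cos(theta/2) = 0.7557
F = 0.5712

0.5712


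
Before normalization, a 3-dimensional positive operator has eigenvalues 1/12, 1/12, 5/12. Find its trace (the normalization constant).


tr(M) = sum of eigenvalues
= 1/12 + 1/12 + 5/12
= 7/12
= 0.5833

0.5833


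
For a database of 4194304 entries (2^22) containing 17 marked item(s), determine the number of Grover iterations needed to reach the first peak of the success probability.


After j Grover iterations the success probability is P(j) = sin^2((2j+1)*theta), where sin(theta) = sqrt(k/N).
N = 2^22 = 4194304, k = 17
sin(theta) = sqrt(k/N) = 0.002013235169
theta = arcsin(sqrt(k/N)) = 0.002013236529 rad
P(j) reaches its first maximum when (2j+1)*theta is as close as possible to pi/2, i.e. j = round(pi/(4*theta) - 1/2).
pi/(4*theta) - 1/2 = 389.6172
(For comparison, the common estimate pi/4 * sqrt(N/k) = 390.1174; the exact maximiser is used here.)
Optimal iterations = 390

390


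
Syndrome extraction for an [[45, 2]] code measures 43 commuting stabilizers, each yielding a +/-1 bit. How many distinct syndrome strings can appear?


Each stabilizer generator gives a binary (+1 or -1) measurement outcome.
With 43 independent generators:
Total syndromes = 2^43
= 8796093022208

8796093022208


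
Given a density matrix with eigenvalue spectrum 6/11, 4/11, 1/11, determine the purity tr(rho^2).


tr(rho^2) = sum of eigenvalues squared
= (6/11)^2 + (4/11)^2 + (1/11)^2
= (36 + 16 + 1) / 121
= 53/121
= 0.4380

0.4380


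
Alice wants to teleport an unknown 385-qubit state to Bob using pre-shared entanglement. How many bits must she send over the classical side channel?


Quantum teleportation requires 2 classical bits per qubit teleported.
385 qubit(s) -> 2 * 385 = 770 classical bits

770


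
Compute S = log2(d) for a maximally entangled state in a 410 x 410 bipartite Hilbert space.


For a maximally entangled state in d x d:
S = log2(d) = log2(410)
= 8.6795

8.6795


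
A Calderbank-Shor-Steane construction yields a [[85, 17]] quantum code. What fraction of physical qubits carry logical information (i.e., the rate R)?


Code rate R = k/n
= 17/85
= 0.2000

0.2000


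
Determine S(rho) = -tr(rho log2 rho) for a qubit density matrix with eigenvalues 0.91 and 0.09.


S = -p*log2(p) - (1-p)*log2(1-p)
p = 0.9100, 1-p = 0.0900
= -0.9100 * log2(0.9100) - 0.0900 * log2(0.0900)
= -(-0.1238) - (-0.3127)
= 0.4365

0.4365


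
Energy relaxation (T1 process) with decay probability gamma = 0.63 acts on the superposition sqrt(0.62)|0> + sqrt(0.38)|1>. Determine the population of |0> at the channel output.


For amplitude damping with parameter gamma on state sqrt(a)|0> + sqrt(b)|1>:
alpha^2 = 0.62, beta^2 = 0.38
P(|0>) = alpha^2 + gamma * beta^2
= 0.62 + 0.63 * 0.38
= 0.62 + 0.2394
= 0.8594

0.8594


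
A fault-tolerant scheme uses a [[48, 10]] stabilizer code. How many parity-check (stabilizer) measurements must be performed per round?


For an [[n,k]] stabilizer code:
Number of stabilizer generators = n - k
= 48 - 10
= 38

38


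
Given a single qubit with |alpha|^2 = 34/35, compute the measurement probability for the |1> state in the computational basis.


|alpha|^2 = 34/35 = 0.9714
|beta|^2 = 1 - 34/35 = 1/35 = 0.0286
P(|1>) = |beta|^2 = 0.0286

0.0286


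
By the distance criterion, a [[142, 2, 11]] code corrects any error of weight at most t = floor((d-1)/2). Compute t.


Code parameters: [[142, 2, 11]], distance d = 11.
Number of correctable errors = floor((d-1)/2)
= floor((11 - 1)/2)
= floor(10/2)
= 5

5


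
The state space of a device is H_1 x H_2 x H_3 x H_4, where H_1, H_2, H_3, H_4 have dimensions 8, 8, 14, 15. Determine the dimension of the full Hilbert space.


dim(H_1 x H_2 x H_3 x H_4) = 8 * 8 * 14 * 15
= 64 * 14 * 15
= 896 * 15
= 13440

13440


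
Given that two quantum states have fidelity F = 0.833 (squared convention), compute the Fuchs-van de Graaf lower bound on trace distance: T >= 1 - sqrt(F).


Fuchs-van de Graaf (squared-fidelity convention): 1 - sqrt(F) <= T <= sqrt(1 - F).
Lower bound: T >= 1 - sqrt(F)
sqrt(F) = sqrt(0.833) = 0.9127
T >= 1 - 0.9127
T >= 0.0873

0.0873


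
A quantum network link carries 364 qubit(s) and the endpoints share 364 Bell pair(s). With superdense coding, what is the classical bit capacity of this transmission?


Superdense coding allows 2 classical bits per shared entangled pair.
364 pair(s) -> 2 * 364 = 728 classical bits

728


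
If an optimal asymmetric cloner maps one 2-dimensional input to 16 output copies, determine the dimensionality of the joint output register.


Output space = H^(tensor 16) where dim(H) = 2
dim = 2^16
= 4 (after 2 factors)
= 8 (after 3 factors)
= 16 (after 4 factors)
= 32 (after 5 factors)
= 64 (after 6 factors)
= 128 (after 7 factors)
= 256 (after 8 factors)
= 512 (after 9 factors)
= 1024 (after 10 factors)
= 2048 (after 11 factors)
= 4096 (after 12 factors)
= 8192 (after 13 factors)
= 16384 (after 14 factors)
= 32768 (after 15 factors)
= 65536 (after 16 factors)
= 65536

65536


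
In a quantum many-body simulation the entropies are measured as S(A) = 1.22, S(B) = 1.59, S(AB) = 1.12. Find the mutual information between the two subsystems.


I(A:B) = S(A) + S(B) - S(AB)
= 1.22 + 1.59 - 1.12
= 1.6900

1.6900


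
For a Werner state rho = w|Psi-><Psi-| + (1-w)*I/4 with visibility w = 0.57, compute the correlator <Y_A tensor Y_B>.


|Psi-> = (|01> - |10>)/sqrt(2)
For the pure Bell state, <Y_A Y_B> = -1 (Bell-state Pauli correlator).
The maximally-mixed part I/4 has tr(I/4 * P tensor P) = 0 for any traceless Pauli P.
So <Y_A Y_B>_rho = w * (-1) + (1 - w) * 0
= 0.57 * (-1)
= -0.5700

-0.5700


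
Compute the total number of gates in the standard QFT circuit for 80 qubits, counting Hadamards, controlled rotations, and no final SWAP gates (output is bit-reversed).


Hadamard gates: 80
Controlled rotations: n*(n-1)/2 = 80*79/2 = 3160
SWAP gates: 0 (omitted)
Total = 80 + 3160
= 3240

3240


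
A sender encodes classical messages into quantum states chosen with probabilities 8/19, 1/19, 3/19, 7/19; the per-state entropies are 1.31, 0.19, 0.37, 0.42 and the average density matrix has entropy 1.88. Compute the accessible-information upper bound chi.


chi = S(rho) - sum_i p_i * S(rho_i)
Weighted entropy = 8/19 * 1.31 + 1/19 * 0.19 + 3/19 * 0.37 + 7/19 * 0.42
= 0.7747
chi = 1.88 - 0.7747
= 1.1053

1.1053


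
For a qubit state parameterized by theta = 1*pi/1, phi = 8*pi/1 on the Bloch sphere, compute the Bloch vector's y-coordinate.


theta = 3.1416, phi = 25.1327
r_y = sin(theta)*sin(phi) = 0.0000 * 0.0000
r_y = 0.0000

0.0000


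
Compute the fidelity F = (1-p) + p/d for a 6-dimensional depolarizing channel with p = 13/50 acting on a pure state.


F = (1-p) + p/d
= (1 - 0.2600) + 0.2600/6
= 0.7400 + 0.0433
= 0.7833

0.7833


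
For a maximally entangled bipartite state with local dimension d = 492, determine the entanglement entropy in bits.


For a maximally entangled state in d x d:
S = log2(d) = log2(492)
= 8.9425

8.9425


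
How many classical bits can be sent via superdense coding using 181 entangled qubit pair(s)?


Superdense coding allows 2 classical bits per shared entangled pair.
181 pair(s) -> 2 * 181 = 362 classical bits

362


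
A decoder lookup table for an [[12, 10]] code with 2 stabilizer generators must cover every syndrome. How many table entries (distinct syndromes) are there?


Each stabilizer generator gives a binary (+1 or -1) measurement outcome.
With 2 independent generators:
Total syndromes = 2^2
= 4

4


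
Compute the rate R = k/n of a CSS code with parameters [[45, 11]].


Code rate R = k/n
= 11/45
= 0.2444

0.2444


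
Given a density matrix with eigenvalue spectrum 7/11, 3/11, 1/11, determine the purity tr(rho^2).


tr(rho^2) = sum of eigenvalues squared
= (7/11)^2 + (3/11)^2 + (1/11)^2
= (49 + 9 + 1) / 121
= 59/121
= 0.4876

0.4876


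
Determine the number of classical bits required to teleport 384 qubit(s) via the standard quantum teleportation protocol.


Quantum teleportation requires 2 classical bits per qubit teleported.
384 qubit(s) -> 2 * 384 = 768 classical bits

768


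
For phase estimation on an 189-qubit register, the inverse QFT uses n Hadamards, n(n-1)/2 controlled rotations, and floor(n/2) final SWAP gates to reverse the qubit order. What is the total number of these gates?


Hadamard gates: 189
Controlled rotations: n*(n-1)/2 = 189*188/2 = 17766
SWAP gates: floor(n/2) = floor(189/2) = 94
Total = 189 + 17766 + 94
= 18049

18049


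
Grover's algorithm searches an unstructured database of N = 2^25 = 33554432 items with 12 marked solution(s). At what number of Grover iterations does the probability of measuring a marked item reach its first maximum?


After j Grover iterations the success probability is P(j) = sin^2((2j+1)*theta), where sin(theta) = sqrt(k/N).
N = 2^25 = 33554432, k = 12
sin(theta) = sqrt(k/N) = 0.0005980199567
theta = arcsin(sqrt(k/N)) = 0.0005980199924 rad
P(j) reaches its first maximum when (2j+1)*theta is as close as possible to pi/2, i.e. j = round(pi/(4*theta) - 1/2).
pi/(4*theta) - 1/2 = 1312.8309
(For comparison, the common estimate pi/4 * sqrt(N/k) = 1313.3310; the exact maximiser is used here.)
Optimal iterations = 1313

1313


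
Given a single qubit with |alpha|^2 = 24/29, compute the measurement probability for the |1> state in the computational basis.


|alpha|^2 = 24/29 = 0.8276
|beta|^2 = 1 - 24/29 = 5/29 = 0.1724
P(|1>) = |beta|^2 = 0.1724

0.1724


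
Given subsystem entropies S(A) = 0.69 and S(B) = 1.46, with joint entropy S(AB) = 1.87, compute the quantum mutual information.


I(A:B) = S(A) + S(B) - S(AB)
= 0.69 + 1.46 - 1.87
= 0.2800

0.2800


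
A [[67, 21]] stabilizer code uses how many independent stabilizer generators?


For an [[n,k]] stabilizer code:
Number of stabilizer generators = n - k
= 67 - 21
= 46

46


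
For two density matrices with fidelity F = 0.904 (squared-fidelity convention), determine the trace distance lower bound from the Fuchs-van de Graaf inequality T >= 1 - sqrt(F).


Fuchs-van de Graaf (squared-fidelity convention): 1 - sqrt(F) <= T <= sqrt(1 - F).
Lower bound: T >= 1 - sqrt(F)
sqrt(F) = sqrt(0.904) = 0.9508
T >= 1 - 0.9508
T >= 0.0492

0.0492


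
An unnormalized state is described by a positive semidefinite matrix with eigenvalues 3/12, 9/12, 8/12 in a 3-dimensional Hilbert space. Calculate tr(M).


tr(M) = sum of eigenvalues
= 3/12 + 9/12 + 8/12
= 20/12
= 1.6667

1.6667


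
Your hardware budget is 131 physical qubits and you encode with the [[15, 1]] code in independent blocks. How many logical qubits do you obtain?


Each code block uses 15 physical qubits for 1 logical qubit(s).
Number of complete blocks = floor(131 / 15) = 8
Logical qubits = 8 * 1
= 8

8


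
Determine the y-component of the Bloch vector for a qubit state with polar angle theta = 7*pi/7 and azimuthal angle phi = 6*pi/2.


theta = 3.1416, phi = 9.4248
r_y = sin(theta)*sin(phi) = 0.0000 * 0.0000
r_y = 0.0000

0.0000


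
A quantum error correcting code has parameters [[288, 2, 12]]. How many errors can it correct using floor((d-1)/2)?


Code parameters: [[288, 2, 12]], distance d = 12.
Number of correctable errors = floor((d-1)/2)
= floor((12 - 1)/2)
= floor(11/2)
= 5

5


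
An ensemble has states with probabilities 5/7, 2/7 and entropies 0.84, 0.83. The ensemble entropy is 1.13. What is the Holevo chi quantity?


chi = S(rho) - sum_i p_i * S(rho_i)
Weighted entropy = 5/7 * 0.84 + 2/7 * 0.83
= 0.8371
chi = 1.13 - 0.8371
= 0.2929

0.2929


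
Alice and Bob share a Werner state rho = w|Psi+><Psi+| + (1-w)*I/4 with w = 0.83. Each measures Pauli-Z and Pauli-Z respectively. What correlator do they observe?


|Psi+> = (|01> + |10>)/sqrt(2)
For the pure Bell state, <Z_A Z_B> = -1 (Bell-state Pauli correlator).
The maximally-mixed part I/4 has tr(I/4 * P tensor P) = 0 for any traceless Pauli P.
So <Z_A Z_B>_rho = w * (-1) + (1 - w) * 0
= 0.83 * (-1)
= -0.8300

-0.8300


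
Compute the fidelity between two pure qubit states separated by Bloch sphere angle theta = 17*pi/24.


For states separated by angle theta on Bloch sphere:
F = cos^2(theta/2)
theta = 17*pi/24 = 2.2253
theta/2 = 1.1126
cos(theta/2) = 0.4423
F = 0.1956

0.1956


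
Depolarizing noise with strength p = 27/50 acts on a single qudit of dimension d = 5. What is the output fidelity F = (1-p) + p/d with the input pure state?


F = (1-p) + p/d
= (1 - 0.5400) + 0.5400/5
= 0.4600 + 0.1080
= 0.5680

0.5680


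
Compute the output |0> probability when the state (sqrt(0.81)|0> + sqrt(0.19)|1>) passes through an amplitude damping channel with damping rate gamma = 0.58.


For amplitude damping with parameter gamma on state sqrt(a)|0> + sqrt(b)|1>:
alpha^2 = 0.81, beta^2 = 0.19
P(|0>) = alpha^2 + gamma * beta^2
= 0.81 + 0.58 * 0.19
= 0.81 + 0.1102
= 0.9202

0.9202


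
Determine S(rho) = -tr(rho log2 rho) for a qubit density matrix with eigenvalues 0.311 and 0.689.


S = -p*log2(p) - (1-p)*log2(1-p)
p = 0.3110, 1-p = 0.6890
= -0.3110 * log2(0.3110) - 0.6890 * log2(0.6890)
= -(-0.5240) - (-0.3703)
= 0.8943

0.8943


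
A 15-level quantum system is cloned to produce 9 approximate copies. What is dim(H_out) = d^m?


Output space = H^(tensor 9) where dim(H) = 15
dim = 15^9
= 225 (after 2 factors)
= 3375 (after 3 factors)
= 50625 (after 4 factors)
= 759375 (after 5 factors)
= 11390625 (after 6 factors)
= 170859375 (after 7 factors)
= 2562890625 (after 8 factors)
= 38443359375 (after 9 factors)
= 38443359375

38443359375


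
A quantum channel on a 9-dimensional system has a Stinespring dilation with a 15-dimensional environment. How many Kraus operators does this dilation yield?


Tracing out the environment in an orthonormal basis {|i>_E} gives Kraus operators K_i = <i|_E U |0>_E.
Number of Kraus operators = dim(H_env) = d_env
= 15

15


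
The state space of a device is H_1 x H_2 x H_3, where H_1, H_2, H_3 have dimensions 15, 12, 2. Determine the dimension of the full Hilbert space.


dim(H_1 x H_2 x H_3) = 15 * 12 * 2
= 180 * 2
= 360

360


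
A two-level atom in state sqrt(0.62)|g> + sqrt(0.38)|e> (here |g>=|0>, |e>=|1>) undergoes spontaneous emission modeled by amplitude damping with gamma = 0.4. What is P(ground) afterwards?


For amplitude damping with parameter gamma on state sqrt(a)|0> + sqrt(b)|1>:
alpha^2 = 0.62, beta^2 = 0.38
P(|0>) = alpha^2 + gamma * beta^2
= 0.62 + 0.4 * 0.38
= 0.62 + 0.1520
= 0.7720

0.7720


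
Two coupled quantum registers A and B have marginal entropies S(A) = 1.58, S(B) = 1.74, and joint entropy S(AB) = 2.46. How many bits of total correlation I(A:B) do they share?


I(A:B) = S(A) + S(B) - S(AB)
= 1.58 + 1.74 - 2.46
= 0.8600

0.8600


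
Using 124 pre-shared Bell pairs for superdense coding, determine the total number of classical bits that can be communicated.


Superdense coding allows 2 classical bits per shared entangled pair.
124 pair(s) -> 2 * 124 = 248 classical bits

248


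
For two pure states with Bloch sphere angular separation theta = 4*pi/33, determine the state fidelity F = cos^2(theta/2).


For states separated by angle theta on Bloch sphere:
F = cos^2(theta/2)
theta = 4*pi/33 = 0.3808
theta/2 = 0.1904
cos(theta/2) = 0.9819
F = 0.9642

0.9642


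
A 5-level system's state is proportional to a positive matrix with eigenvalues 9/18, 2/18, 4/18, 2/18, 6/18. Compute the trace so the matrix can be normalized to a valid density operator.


tr(M) = sum of eigenvalues
= 9/18 + 2/18 + 4/18 + 2/18 + 6/18
= 23/18
= 1.2778

1.2778


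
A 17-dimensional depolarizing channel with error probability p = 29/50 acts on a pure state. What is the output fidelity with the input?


F = (1-p) + p/d
= (1 - 0.5800) + 0.5800/17
= 0.4200 + 0.0341
= 0.4541

0.4541


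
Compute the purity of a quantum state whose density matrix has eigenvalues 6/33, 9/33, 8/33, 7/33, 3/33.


tr(rho^2) = sum of eigenvalues squared
= (6/33)^2 + (9/33)^2 + (8/33)^2 + (7/33)^2 + (3/33)^2
= (36 + 81 + 64 + 49 + 9) / 1089
= 239/1089
= 0.2195

0.2195


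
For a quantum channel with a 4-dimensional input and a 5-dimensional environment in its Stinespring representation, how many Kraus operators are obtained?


Tracing out the environment in an orthonormal basis {|i>_E} gives Kraus operators K_i = <i|_E U |0>_E.
Number of Kraus operators = dim(H_env) = d_env
= 5

5


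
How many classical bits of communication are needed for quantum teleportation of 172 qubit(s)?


Quantum teleportation requires 2 classical bits per qubit teleported.
172 qubit(s) -> 2 * 172 = 344 classical bits

344


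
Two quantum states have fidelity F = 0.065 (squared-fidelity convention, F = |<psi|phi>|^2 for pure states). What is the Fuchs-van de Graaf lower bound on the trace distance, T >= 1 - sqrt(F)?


Fuchs-van de Graaf (squared-fidelity convention): 1 - sqrt(F) <= T <= sqrt(1 - F).
Lower bound: T >= 1 - sqrt(F)
sqrt(F) = sqrt(0.065) = 0.2550
T >= 1 - 0.2550
T >= 0.7450

0.7450


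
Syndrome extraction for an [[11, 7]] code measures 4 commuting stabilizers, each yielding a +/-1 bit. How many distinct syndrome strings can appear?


Each stabilizer generator gives a binary (+1 or -1) measurement outcome.
With 4 independent generators:
Total syndromes = 2^4
= 16

16


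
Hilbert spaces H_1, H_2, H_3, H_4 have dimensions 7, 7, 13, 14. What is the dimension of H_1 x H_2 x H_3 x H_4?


dim(H_1 x H_2 x H_3 x H_4) = 7 * 7 * 13 * 14
= 49 * 13 * 14
= 637 * 14
= 8918

8918


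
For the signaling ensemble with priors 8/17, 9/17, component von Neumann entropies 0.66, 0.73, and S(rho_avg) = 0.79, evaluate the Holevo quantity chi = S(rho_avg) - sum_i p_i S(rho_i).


chi = S(rho) - sum_i p_i * S(rho_i)
Weighted entropy = 8/17 * 0.66 + 9/17 * 0.73
= 0.6971
chi = 0.79 - 0.6971
= 0.0929

0.0929


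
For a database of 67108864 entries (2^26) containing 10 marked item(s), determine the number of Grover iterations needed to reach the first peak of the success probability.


After j Grover iterations the success probability is P(j) = sin^2((2j+1)*theta), where sin(theta) = sqrt(k/N).
N = 2^26 = 67108864, k = 10
sin(theta) = sqrt(k/N) = 0.0003860202222
theta = arcsin(sqrt(k/N)) = 0.0003860202318 rad
P(j) reaches its first maximum when (2j+1)*theta is as close as possible to pi/2, i.e. j = round(pi/(4*theta) - 1/2).
pi/(4*theta) - 1/2 = 2034.1036
(For comparison, the common estimate pi/4 * sqrt(N/k) = 2034.6037; the exact maximiser is used here.)
Optimal iterations = 2034

2034


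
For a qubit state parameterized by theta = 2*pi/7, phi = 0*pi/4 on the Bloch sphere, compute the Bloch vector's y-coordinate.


theta = 0.8976, phi = 0.0000
r_y = sin(theta)*sin(phi) = 0.7818 * 0.0000
r_y = 0.0000

0.0000


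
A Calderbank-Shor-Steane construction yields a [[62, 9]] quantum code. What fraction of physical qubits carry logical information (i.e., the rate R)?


Code rate R = k/n
= 9/62
= 0.1452

0.1452


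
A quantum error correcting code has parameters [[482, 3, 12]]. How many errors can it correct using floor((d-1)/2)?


Code parameters: [[482, 3, 12]], distance d = 12.
Number of correctable errors = floor((d-1)/2)
= floor((12 - 1)/2)
= floor(11/2)
= 5

5


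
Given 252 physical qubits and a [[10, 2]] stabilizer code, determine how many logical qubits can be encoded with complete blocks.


Each code block uses 10 physical qubits for 2 logical qubit(s).
Number of complete blocks = floor(252 / 10) = 25
Logical qubits = 25 * 2
= 50

50


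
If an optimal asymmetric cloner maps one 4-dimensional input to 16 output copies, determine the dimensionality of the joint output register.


Output space = H^(tensor 16) where dim(H) = 4
dim = 4^16
= 16 (after 2 factors)
= 64 (after 3 factors)
= 256 (after 4 factors)
= 1024 (after 5 factors)
= 4096 (after 6 factors)
= 16384 (after 7 factors)
= 65536 (after 8 factors)
= 262144 (after 9 factors)
= 1048576 (after 10 factors)
= 4194304 (after 11 factors)
= 16777216 (after 12 factors)
= 67108864 (after 13 factors)
= 268435456 (after 14 factors)
= 1073741824 (after 15 factors)
= 4294967296 (after 16 factors)
= 4294967296

4294967296


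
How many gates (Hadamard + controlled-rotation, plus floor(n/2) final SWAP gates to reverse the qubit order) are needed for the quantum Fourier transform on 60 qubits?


Hadamard gates: 60
Controlled rotations: n*(n-1)/2 = 60*59/2 = 1770
SWAP gates: floor(n/2) = floor(60/2) = 30
Total = 60 + 1770 + 30
= 1860

1860


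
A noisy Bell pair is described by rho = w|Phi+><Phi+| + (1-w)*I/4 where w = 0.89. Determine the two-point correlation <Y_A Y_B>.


|Phi+> = (|00> + |11>)/sqrt(2)
For the pure Bell state, <Y_A Y_B> = -1 (Bell-state Pauli correlator).
The maximally-mixed part I/4 has tr(I/4 * P tensor P) = 0 for any traceless Pauli P.
So <Y_A Y_B>_rho = w * (-1) + (1 - w) * 0
= 0.89 * (-1)
= -0.8900

-0.8900


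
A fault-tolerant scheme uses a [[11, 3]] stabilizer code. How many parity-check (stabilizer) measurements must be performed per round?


For an [[n,k]] stabilizer code:
Number of stabilizer generators = n - k
= 11 - 3
= 8

8


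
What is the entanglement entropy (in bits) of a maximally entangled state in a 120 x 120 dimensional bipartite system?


For a maximally entangled state in d x d:
S = log2(d) = log2(120)
= 6.9069

6.9069


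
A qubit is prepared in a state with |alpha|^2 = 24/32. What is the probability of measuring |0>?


|alpha|^2 = 24/32 = 0.7500
|beta|^2 = 1 - 24/32 = 8/32 = 0.2500
P(|0>) = |alpha|^2 = 0.7500

0.7500


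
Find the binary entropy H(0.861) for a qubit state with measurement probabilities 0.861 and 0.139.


S = -p*log2(p) - (1-p)*log2(1-p)
p = 0.8610, 1-p = 0.1390
= -0.8610 * log2(0.8610) - 0.1390 * log2(0.1390)
= -(-0.1859) - (-0.3957)
= 0.5816

0.5816


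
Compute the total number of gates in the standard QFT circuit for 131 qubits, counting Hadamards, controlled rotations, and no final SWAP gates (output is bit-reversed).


Hadamard gates: 131
Controlled rotations: n*(n-1)/2 = 131*130/2 = 8515
SWAP gates: 0 (omitted)
Total = 131 + 8515
= 8646

8646


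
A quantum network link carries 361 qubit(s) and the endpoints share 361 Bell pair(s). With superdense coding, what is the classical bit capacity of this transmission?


Superdense coding allows 2 classical bits per shared entangled pair.
361 pair(s) -> 2 * 361 = 722 classical bits

722


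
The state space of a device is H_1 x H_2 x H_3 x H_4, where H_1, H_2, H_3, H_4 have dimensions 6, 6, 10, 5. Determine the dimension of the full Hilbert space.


dim(H_1 x H_2 x H_3 x H_4) = 6 * 6 * 10 * 5
= 36 * 10 * 5
= 360 * 5
= 1800

1800


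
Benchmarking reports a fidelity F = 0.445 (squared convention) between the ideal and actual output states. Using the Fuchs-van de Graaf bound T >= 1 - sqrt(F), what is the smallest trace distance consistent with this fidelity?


Fuchs-van de Graaf (squared-fidelity convention): 1 - sqrt(F) <= T <= sqrt(1 - F).
Lower bound: T >= 1 - sqrt(F)
sqrt(F) = sqrt(0.445) = 0.6671
T >= 1 - 0.6671
T >= 0.3329

0.3329


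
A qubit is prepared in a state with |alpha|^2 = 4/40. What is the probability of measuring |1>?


|alpha|^2 = 4/40 = 0.1000
|beta|^2 = 1 - 4/40 = 36/40 = 0.9000
P(|1>) = |beta|^2 = 0.9000

0.9000


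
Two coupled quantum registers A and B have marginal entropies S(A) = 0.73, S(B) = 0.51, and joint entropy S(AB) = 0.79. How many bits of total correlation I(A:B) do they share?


I(A:B) = S(A) + S(B) - S(AB)
= 0.73 + 0.51 - 0.79
= 0.4500

0.4500
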